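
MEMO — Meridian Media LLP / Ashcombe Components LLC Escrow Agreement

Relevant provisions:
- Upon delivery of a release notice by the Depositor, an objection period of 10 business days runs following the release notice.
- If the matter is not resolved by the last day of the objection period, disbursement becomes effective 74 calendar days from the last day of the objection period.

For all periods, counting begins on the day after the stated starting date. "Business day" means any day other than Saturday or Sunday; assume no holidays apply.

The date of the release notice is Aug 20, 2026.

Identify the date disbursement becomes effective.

Nov 16, 2026

The last day of the objection period: counting 10 business days from Thursday, Aug 20, 2026 (Aug 21, Aug 24, Aug 25, Aug 26, Aug 27, Aug 28, Aug 31, Sep 1, Sep 2, Sep 3, skipping weekends) reaches Thursday, Sep 3, 2026.
The date disbursement becomes effective: 74 calendar days after Sep 3, 2026 is Nov 16, 2026.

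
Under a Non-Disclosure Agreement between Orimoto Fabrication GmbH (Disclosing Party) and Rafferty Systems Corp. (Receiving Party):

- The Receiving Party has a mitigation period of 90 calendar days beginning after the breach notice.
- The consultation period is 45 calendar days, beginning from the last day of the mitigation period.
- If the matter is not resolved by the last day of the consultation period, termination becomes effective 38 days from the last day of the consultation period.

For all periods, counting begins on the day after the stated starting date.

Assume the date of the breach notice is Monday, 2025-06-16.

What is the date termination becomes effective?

2025-12-06

The last day of the mitigation period: 2025-06-16 + 90 days = 2025-09-14.
The last day of the consultation period: 45 calendar days after 2025-09-14 is 2025-10-29.
The date termination becomes effective: 38 calendar days after 2025-10-29 is 2025-12-06.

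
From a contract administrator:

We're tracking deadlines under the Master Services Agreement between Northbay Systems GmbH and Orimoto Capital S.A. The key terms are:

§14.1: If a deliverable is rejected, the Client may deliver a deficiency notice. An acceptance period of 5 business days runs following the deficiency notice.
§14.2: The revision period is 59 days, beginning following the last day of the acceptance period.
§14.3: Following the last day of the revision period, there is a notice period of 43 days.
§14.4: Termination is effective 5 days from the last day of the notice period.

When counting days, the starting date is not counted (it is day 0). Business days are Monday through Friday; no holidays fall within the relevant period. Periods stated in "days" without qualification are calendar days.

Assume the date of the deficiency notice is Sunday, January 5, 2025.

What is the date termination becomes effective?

April 27, 2025

The last day of the acceptance period: counting 5 business days from Sunday, January 5, 2025 (Jan 6, Jan 7, Jan 8, Jan 9, Jan 10, skipping weekends) reaches Friday, January 10, 2025.
The last day of the revision period: 59 calendar days after January 10, 2025 is March 10, 2025.
The last day of the notice period: March 10, 2025 + 43 days = April 22, 2025.
The date termination becomes effective: April 22, 2025 + 5 days = April 27, 2025.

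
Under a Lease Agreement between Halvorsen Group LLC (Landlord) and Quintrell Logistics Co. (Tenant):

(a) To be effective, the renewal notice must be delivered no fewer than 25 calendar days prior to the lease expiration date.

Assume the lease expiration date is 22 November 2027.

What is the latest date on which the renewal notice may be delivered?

Counting back 25 calendar days from 22 November 2027 gives 28 October 2027.

28 October 2027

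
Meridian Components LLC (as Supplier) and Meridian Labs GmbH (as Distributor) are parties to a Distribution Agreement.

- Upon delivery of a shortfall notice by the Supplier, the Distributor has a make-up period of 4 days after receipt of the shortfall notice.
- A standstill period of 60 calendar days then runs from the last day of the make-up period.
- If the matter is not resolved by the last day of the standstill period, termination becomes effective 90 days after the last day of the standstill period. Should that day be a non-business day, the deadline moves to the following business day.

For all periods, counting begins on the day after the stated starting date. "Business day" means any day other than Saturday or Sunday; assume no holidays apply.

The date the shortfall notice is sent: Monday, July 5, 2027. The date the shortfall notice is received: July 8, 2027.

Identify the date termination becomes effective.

Adding 4 calendar days to July 8, 2027 gives July 12, 2027, which is the last day of the make-up period.
The last day of the standstill period: July 12, 2027 + 60 days = September 10, 2027.
The date termination becomes effective: 90 calendar days after September 10, 2027 is December 9, 2027. December 9, 2027 is a Thursday, so no roll-forward applies.

December 9, 2027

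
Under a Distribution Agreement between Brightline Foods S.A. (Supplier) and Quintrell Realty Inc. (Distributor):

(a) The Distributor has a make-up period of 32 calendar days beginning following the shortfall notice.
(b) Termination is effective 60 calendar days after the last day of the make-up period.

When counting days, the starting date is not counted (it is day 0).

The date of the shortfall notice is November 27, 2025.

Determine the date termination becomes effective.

February 27, 2026

Adding 32 calendar days to November 27, 2025 gives December 29, 2025, which is the last day of the make-up period.
Adding 60 calendar days to December 29, 2025 gives February 27, 2026, which is the date termination becomes effective.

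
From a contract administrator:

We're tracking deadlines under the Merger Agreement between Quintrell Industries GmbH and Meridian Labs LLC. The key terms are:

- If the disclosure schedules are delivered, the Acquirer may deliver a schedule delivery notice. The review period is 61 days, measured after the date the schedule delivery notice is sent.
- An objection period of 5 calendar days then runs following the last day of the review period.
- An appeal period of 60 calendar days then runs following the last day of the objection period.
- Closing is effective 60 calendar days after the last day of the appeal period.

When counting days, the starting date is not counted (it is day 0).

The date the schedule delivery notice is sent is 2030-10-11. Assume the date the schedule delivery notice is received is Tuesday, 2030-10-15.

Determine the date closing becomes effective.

2031-04-15

The last day of the review period: 61 calendar days after 2030-10-11 is 2030-12-11.
The last day of the objection period: 5 calendar days after 2030-12-11 is 2030-12-16.
The last day of the appeal period: 2030-12-16 + 60 days = 2031-02-14.
The date closing becomes effective: 2031-02-14 + 60 days = 2031-04-15.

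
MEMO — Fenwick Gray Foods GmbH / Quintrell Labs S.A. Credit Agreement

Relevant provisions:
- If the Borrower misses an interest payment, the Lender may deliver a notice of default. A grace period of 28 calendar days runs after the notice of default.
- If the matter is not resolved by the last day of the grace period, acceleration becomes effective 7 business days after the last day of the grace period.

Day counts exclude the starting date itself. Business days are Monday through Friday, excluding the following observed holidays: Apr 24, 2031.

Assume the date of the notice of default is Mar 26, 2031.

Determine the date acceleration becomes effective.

May 5, 2031

Adding 28 calendar days to Mar 26, 2031 gives Apr 23, 2031, which is the last day of the grace period.
From Wednesday, Apr 23, 2031, 7 business days (Apr 25, Apr 28, Apr 29, Apr 30, May 1, May 2, May 5, skipping weekends and the listed holiday on Apr 24) brings us to Monday, May 5, 2031, which is the date acceleration becomes effective.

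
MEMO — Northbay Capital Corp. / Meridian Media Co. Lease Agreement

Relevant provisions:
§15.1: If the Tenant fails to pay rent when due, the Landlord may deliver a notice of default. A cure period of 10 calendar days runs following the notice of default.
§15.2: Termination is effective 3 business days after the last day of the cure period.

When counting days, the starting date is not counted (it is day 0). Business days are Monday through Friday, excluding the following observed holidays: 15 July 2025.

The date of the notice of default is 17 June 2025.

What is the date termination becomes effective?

The last day of the cure period: 17 June 2025 + 10 days = 27 June 2025.
From Friday, 27 June 2025, 3 business days (Jun 30, Jul 1, Jul 2, skipping weekends) brings us to Wednesday, 2 July 2025, which is the date termination becomes effective.

2 July 2025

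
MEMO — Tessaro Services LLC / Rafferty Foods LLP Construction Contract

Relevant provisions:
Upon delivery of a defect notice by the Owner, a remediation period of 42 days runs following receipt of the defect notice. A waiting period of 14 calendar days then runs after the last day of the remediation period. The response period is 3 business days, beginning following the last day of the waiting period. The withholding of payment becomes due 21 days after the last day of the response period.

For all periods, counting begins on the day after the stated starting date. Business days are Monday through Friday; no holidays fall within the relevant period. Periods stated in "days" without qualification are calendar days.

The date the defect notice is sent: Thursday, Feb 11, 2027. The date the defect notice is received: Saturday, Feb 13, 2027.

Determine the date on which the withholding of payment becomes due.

May 5, 2027

The last day of the remediation period: 42 calendar days after Feb 13, 2027 is Mar 27, 2027.
The last day of the waiting period: 14 calendar days after Mar 27, 2027 is Apr 10, 2027.
The last day of the response period: 3 business days after Saturday, Apr 10, 2027, skipping weekends — Apr 12, Apr 13, Apr 14 — lands on Wednesday, Apr 14, 2027.
Adding 21 calendar days to Apr 14, 2027 gives May 5, 2027, which is the date on which the withholding of payment becomes due.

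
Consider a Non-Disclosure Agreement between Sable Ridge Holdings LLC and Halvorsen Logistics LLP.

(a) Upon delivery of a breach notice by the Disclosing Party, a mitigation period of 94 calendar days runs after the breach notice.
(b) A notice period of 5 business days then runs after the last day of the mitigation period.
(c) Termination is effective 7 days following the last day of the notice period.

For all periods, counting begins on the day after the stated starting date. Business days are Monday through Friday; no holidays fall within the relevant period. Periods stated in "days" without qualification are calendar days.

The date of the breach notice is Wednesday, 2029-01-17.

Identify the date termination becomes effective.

2029-05-04

The last day of the mitigation period: 94 calendar days after 2029-01-17 is 2029-04-21.
From Saturday, 2029-04-21, 5 business days (Apr 23, Apr 24, Apr 25, Apr 26, Apr 27, skipping weekends) brings us to Friday, 2029-04-27, which is the last day of the notice period.
The date termination becomes effective: 2029-04-27 + 7 days = 2029-05-04.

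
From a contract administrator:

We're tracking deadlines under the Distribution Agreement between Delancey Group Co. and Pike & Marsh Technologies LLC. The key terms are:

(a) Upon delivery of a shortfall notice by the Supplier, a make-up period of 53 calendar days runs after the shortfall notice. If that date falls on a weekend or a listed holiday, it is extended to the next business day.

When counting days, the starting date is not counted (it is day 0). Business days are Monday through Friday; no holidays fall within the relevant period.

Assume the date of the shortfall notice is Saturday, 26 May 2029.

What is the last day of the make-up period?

18 July 2029

The last day of the make-up period: 53 calendar days after 26 May 2029 is 18 July 2029. 18 July 2029 is a Wednesday, so no roll-forward applies.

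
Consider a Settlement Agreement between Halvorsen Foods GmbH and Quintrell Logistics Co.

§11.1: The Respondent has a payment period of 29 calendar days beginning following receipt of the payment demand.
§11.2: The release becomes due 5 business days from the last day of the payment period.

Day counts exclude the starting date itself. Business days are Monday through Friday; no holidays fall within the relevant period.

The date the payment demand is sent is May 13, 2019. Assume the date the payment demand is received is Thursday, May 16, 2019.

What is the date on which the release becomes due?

Jun 21, 2019

The last day of the payment period: 29 calendar days after May 16, 2019 is Jun 14, 2019.
The date on which the release becomes due: 5 business days after Friday, Jun 14, 2019, skipping weekends — Jun 17, Jun 18, Jun 19, Jun 20, Jun 21 — lands on Friday, Jun 21, 2019.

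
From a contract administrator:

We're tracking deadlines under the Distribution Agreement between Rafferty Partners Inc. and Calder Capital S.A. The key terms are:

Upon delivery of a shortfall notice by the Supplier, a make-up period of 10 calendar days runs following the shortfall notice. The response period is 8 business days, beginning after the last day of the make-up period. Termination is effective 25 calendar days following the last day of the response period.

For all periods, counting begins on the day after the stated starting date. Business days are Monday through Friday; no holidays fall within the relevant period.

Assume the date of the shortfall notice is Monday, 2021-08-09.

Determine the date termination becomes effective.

The last day of the make-up period: 10 calendar days after 2021-08-09 is 2021-08-19.
From Thursday, 2021-08-19, 8 business days (Aug 20, Aug 23, Aug 24, Aug 25, Aug 26, Aug 27, Aug 30, Aug 31, skipping weekends) brings us to Tuesday, 2021-08-31, which is the last day of the response period.
Adding 25 calendar days to 2021-08-31 gives 2021-09-25, which is the date termination becomes effective.

2021-09-25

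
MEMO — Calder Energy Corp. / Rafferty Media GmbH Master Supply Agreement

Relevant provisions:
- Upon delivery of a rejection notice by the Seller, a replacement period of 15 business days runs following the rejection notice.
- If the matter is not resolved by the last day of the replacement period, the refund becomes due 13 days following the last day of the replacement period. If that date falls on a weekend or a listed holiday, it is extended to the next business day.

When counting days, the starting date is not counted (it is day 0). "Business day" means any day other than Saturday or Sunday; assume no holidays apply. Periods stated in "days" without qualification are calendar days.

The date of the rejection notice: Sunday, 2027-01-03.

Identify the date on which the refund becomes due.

2027-02-04

The last day of the replacement period: counting 15 business days from Sunday, 2027-01-03 (Jan 4, Jan 5, Jan 6, Jan 7, …, Jan 20, Jan 21, Jan 22, skipping weekends) reaches Friday, 2027-01-22.
The date on which the refund becomes due: 2027-01-22 + 13 days = 2027-02-04. 2027-02-04 is a Thursday, so no roll-forward applies.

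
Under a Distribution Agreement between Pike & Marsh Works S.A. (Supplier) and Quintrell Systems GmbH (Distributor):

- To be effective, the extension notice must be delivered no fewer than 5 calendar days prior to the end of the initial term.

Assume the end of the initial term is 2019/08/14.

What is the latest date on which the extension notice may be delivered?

2019/08/09

2019/08/14 minus 5 days is 2019/08/09.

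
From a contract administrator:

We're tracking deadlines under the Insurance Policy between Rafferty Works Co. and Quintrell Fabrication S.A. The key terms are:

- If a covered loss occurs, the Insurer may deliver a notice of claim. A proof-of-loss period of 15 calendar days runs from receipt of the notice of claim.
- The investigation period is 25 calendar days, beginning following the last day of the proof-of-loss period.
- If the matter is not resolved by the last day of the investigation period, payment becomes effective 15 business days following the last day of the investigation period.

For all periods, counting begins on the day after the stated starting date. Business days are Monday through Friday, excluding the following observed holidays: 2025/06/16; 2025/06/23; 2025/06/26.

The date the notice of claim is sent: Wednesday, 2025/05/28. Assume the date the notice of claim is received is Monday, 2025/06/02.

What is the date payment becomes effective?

The last day of the proof-of-loss period: 2025/06/02 + 15 days = 2025/06/17.
The last day of the investigation period: 2025/06/17 + 25 days = 2025/07/12.
The date payment becomes effective: counting 15 business days from Saturday, 2025/07/12 (Jul 14, Jul 15, Jul 16, Jul 17, …, Jul 30, Jul 31, Aug 1, skipping weekends) reaches Friday, 2025/08/01.

2025/08/01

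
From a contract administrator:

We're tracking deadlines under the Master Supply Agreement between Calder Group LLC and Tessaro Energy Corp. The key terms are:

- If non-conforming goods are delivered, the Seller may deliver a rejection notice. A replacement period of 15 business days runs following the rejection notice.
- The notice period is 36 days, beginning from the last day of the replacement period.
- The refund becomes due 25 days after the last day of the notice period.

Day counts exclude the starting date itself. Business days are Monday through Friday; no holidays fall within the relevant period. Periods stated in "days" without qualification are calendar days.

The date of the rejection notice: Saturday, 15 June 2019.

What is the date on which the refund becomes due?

4 September 2019

From Saturday, 15 June 2019, 15 business days (Jun 17, Jun 18, Jun 19, Jun 20, …, Jul 3, Jul 4, Jul 5, skipping weekends) brings us to Friday, 5 July 2019, which is the last day of the replacement period.
The last day of the notice period: 36 calendar days after 5 July 2019 is 10 August 2019.
Adding 25 calendar days to 10 August 2019 gives 4 September 2019, which is the date on which the refund becomes due.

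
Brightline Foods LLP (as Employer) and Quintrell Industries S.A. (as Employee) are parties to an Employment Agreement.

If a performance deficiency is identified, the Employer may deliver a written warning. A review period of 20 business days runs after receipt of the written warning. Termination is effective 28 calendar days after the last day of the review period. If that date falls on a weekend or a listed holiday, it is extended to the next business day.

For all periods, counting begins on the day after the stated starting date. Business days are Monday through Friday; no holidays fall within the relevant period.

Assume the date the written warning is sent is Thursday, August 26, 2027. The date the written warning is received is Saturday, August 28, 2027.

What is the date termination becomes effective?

From Saturday, August 28, 2027, 20 business days (Aug 30, Aug 31, Sep 1, Sep 2, …, Sep 22, Sep 23, Sep 24, skipping weekends) brings us to Friday, September 24, 2027, which is the last day of the review period.
The date termination becomes effective: 28 calendar days after September 24, 2027 is October 22, 2027. October 22, 2027 is a Friday, so no roll-forward applies.

October 22, 2027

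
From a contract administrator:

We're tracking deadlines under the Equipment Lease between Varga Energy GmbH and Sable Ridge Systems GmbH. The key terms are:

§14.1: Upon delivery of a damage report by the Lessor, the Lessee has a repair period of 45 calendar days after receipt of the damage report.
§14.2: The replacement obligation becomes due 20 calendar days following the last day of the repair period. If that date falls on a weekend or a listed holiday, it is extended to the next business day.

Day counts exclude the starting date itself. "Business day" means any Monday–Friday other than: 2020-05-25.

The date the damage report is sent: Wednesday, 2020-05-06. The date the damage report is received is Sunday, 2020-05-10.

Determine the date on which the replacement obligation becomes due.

2020-07-14

The last day of the repair period: 2020-05-10 + 45 days = 2020-06-24.
The date on which the replacement obligation becomes due: 20 calendar days after 2020-06-24 is 2020-07-14. 2020-07-14 is a Tuesday and is not a listed holiday, so no roll-forward applies.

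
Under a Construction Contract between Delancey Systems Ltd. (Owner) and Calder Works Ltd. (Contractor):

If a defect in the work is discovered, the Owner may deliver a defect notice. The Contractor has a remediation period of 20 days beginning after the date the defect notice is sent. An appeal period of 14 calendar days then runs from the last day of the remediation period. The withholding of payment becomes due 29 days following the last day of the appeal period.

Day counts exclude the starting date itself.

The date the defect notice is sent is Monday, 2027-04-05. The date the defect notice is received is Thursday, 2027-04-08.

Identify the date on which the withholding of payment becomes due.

2027-06-07

The last day of the remediation period: 20 calendar days after 2027-04-05 is 2027-04-25.
The last day of the appeal period: 14 calendar days after 2027-04-25 is 2027-05-09.
The date on which the withholding of payment becomes due: 2027-05-09 + 29 days = 2027-06-07.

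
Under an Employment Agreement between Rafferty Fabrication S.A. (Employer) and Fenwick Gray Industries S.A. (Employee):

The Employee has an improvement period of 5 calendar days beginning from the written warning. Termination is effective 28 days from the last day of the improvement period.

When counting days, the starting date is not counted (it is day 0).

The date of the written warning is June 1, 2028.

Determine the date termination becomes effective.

July 4, 2028

The last day of the improvement period: 5 calendar days after June 1, 2028 is June 6, 2028.
The date termination becomes effective: June 6, 2028 + 28 days = July 4, 2028.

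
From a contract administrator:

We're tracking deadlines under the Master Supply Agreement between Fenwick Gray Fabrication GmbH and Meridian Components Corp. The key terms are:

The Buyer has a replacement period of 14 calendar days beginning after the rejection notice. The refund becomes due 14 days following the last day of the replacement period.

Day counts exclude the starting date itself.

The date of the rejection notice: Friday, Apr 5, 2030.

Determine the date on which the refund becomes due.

The last day of the replacement period: Apr 5, 2030 + 14 days = Apr 19, 2030.
Adding 14 calendar days to Apr 19, 2030 gives May 3, 2030, which is the date on which the refund becomes due.

May 3, 2030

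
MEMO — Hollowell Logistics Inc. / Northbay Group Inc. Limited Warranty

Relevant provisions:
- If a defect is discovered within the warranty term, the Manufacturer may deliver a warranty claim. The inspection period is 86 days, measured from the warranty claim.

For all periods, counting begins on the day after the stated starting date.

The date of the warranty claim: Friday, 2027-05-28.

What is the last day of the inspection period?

The last day of the inspection period: 86 calendar days after 2027-05-28 is 2027-08-22.

2027-08-22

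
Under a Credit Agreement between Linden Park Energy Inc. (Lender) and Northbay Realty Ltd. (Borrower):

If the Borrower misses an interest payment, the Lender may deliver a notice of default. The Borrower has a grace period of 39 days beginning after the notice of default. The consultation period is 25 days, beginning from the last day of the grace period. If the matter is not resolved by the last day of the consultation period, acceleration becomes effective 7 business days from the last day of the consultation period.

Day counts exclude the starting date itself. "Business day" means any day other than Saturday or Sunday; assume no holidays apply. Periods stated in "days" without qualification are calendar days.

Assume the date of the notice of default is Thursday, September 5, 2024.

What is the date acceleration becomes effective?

November 19, 2024

The last day of the grace period: 39 calendar days after September 5, 2024 is October 14, 2024.
The last day of the consultation period: October 14, 2024 + 25 days = November 8, 2024.
The date acceleration becomes effective: 7 business days after Friday, November 8, 2024, skipping weekends — Nov 11, Nov 12, Nov 13, Nov 14, Nov 15, Nov 18, Nov 19 — lands on Tuesday, November 19, 2024.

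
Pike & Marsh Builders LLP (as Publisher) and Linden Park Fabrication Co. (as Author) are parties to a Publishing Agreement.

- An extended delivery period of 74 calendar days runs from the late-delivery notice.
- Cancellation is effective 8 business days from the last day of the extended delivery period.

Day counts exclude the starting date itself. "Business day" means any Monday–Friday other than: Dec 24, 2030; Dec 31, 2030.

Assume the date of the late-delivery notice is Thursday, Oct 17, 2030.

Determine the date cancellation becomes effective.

Adding 74 calendar days to Oct 17, 2030 gives Dec 30, 2030, which is the last day of the extended delivery period.
The date cancellation becomes effective: counting 8 business days from Monday, Dec 30, 2030 (Jan 1, Jan 2, Jan 3, Jan 6, Jan 7, Jan 8, Jan 9, Jan 10, skipping weekends and the listed holiday on Dec 31) reaches Friday, Jan 10, 2031.

Jan 10, 2031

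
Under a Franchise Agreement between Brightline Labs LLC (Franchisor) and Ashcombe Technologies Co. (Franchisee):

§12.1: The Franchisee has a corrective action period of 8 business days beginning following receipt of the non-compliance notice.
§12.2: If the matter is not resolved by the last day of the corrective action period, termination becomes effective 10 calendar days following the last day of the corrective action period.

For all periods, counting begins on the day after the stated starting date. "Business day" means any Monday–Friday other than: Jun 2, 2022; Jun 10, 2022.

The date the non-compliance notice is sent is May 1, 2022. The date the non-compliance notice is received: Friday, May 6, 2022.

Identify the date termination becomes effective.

From Friday, May 6, 2022, 8 business days (May 9, May 10, May 11, May 12, May 13, May 16, May 17, May 18, skipping weekends) brings us to Wednesday, May 18, 2022, which is the last day of the corrective action period.
Adding 10 calendar days to May 18, 2022 gives May 28, 2022, which is the date termination becomes effective.

May 28, 2022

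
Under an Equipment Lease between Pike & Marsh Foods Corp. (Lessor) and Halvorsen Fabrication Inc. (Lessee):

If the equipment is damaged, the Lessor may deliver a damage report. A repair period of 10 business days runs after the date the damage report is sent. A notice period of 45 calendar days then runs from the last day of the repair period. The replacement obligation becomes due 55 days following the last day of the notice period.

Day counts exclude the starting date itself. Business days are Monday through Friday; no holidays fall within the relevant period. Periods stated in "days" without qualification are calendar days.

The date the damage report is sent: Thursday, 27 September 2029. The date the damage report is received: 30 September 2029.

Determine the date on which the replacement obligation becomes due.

19 January 2030

From Thursday, 27 September 2029, 10 business days (Sep 28, Oct 1, Oct 2, Oct 3, Oct 4, Oct 5, Oct 8, Oct 9, Oct 10, Oct 11, skipping weekends) brings us to Thursday, 11 October 2029, which is the last day of the repair period.
The last day of the notice period: 11 October 2029 + 45 days = 25 November 2029.
The date on which the replacement obligation becomes due: 55 calendar days after 25 November 2029 is 19 January 2030.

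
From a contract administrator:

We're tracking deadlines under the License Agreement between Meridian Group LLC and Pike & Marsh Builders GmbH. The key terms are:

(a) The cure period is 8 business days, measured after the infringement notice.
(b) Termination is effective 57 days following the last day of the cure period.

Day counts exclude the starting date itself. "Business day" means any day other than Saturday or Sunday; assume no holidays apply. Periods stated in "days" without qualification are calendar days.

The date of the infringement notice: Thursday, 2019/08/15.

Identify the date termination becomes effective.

2019/10/23

From Thursday, 2019/08/15, 8 business days (Aug 16, Aug 19, Aug 20, Aug 21, Aug 22, Aug 23, Aug 26, Aug 27, skipping weekends) brings us to Tuesday, 2019/08/27, which is the last day of the cure period.
The date termination becomes effective: 57 calendar days after 2019/08/27 is 2019/10/23.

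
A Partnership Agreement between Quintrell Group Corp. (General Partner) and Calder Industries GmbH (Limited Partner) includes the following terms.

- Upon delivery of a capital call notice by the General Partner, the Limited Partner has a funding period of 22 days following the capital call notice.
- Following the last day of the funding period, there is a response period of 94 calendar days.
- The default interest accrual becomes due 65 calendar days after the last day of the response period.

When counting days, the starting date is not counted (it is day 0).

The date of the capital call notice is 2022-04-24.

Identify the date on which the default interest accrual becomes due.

Adding 22 calendar days to 2022-04-24 gives 2022-05-16, which is the last day of the funding period.
The last day of the response period: 94 calendar days after 2022-05-16 is 2022-08-18.
The date on which the default interest accrual becomes due: 65 calendar days after 2022-08-18 is 2022-10-22.

2022-10-22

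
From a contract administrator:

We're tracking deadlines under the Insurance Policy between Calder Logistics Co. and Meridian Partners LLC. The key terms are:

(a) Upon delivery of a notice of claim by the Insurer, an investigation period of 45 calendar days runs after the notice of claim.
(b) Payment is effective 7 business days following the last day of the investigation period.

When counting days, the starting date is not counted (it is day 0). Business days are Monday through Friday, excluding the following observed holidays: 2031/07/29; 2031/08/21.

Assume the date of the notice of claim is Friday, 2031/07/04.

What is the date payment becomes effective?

2031/08/28

Adding 45 calendar days to 2031/07/04 gives 2031/08/18, which is the last day of the investigation period.
From Monday, 2031/08/18, 7 business days (Aug 19, Aug 20, Aug 22, Aug 25, Aug 26, Aug 27, Aug 28, skipping weekends and the listed holiday on Aug 21) brings us to Thursday, 2031/08/28, which is the date payment becomes effective.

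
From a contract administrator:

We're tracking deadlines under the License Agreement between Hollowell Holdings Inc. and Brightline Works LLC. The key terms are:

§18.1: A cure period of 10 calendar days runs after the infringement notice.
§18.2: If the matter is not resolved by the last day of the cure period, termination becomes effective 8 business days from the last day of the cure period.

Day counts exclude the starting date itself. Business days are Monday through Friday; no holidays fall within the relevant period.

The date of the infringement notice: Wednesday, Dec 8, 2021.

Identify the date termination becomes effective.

Dec 29, 2021

The last day of the cure period: Dec 8, 2021 + 10 days = Dec 18, 2021.
The date termination becomes effective: 8 business days after Saturday, Dec 18, 2021, skipping weekends — Dec 20, Dec 21, Dec 22, Dec 23, Dec 24, Dec 27, Dec 28, Dec 29 — lands on Wednesday, Dec 29, 2021.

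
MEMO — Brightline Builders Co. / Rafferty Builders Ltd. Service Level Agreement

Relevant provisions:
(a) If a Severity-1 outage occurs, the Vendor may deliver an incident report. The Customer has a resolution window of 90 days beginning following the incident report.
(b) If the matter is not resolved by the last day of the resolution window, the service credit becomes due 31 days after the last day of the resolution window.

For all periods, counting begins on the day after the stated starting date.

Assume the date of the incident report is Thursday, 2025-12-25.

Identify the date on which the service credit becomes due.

2026-04-25

The last day of the resolution window: 90 calendar days after 2025-12-25 is 2026-03-25.
The date on which the service credit becomes due: 2026-03-25 + 31 days = 2026-04-25.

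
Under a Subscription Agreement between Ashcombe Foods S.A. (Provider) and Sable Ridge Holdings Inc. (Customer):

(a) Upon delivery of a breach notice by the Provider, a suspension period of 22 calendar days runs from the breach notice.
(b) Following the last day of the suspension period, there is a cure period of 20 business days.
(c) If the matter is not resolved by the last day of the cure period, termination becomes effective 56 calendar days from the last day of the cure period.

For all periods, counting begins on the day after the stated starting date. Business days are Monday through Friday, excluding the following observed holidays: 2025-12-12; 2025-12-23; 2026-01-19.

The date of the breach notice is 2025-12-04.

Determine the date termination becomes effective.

2026-03-23

The last day of the suspension period: 2025-12-04 + 22 days = 2025-12-26.
From Friday, 2025-12-26, 20 business days (Dec 29, Dec 30, Dec 31, Jan 1, …, Jan 22, Jan 23, Jan 26, skipping weekends and the listed holiday on Jan 19) brings us to Monday, 2026-01-26, which is the last day of the cure period.
The date termination becomes effective: 2026-01-26 + 56 days = 2026-03-23.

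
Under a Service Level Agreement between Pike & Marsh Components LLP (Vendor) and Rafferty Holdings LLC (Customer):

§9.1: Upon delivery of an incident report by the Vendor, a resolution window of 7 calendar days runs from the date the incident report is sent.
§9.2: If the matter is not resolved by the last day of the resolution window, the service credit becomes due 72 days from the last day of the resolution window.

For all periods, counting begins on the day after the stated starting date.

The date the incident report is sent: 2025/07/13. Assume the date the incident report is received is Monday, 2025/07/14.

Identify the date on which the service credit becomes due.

The last day of the resolution window: 2025/07/13 + 7 days = 2025/07/20.
Adding 72 calendar days to 2025/07/20 gives 2025/09/30, which is the date on which the service credit becomes due.

2025/09/30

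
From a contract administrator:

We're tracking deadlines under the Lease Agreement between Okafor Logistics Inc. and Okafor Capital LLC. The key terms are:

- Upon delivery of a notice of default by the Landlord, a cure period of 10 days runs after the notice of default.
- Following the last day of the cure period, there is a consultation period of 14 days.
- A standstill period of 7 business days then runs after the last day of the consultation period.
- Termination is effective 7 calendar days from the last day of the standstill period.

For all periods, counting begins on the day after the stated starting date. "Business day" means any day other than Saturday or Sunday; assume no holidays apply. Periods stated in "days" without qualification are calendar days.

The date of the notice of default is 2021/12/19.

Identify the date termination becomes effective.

2022/01/28

The last day of the cure period: 2021/12/19 + 10 days = 2021/12/29.
Adding 14 calendar days to 2021/12/29 gives 2022/01/12, which is the last day of the consultation period.
From Wednesday, 2022/01/12, 7 business days (Jan 13, Jan 14, Jan 17, Jan 18, Jan 19, Jan 20, Jan 21, skipping weekends) brings us to Friday, 2022/01/21, which is the last day of the standstill period.
Adding 7 calendar days to 2022/01/21 gives 2022/01/28, which is the date termination becomes effective.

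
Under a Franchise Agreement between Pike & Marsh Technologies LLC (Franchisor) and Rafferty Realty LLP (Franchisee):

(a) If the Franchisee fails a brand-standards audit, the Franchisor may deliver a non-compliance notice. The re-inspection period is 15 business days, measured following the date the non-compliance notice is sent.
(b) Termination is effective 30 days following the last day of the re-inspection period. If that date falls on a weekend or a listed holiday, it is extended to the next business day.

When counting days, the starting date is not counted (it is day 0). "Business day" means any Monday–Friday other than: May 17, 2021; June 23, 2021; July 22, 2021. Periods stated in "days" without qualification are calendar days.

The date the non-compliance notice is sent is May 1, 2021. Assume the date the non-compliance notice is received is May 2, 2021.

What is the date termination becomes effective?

June 24, 2021

The last day of the re-inspection period: 15 business days after Saturday, May 1, 2021, skipping weekends and the listed holiday on May 17 — May 3, May 4, May 5, May 6, …, May 20, May 21, May 24 — lands on Monday, May 24, 2021.
The date termination becomes effective: May 24, 2021 + 30 days = June 23, 2021. That falls on Wednesday, a listed holiday, so it rolls to the next business day, Thursday, June 24, 2021.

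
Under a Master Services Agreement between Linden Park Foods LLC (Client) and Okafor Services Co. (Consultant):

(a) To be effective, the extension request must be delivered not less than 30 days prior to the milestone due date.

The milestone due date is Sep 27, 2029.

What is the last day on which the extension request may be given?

Counting back 30 calendar days from Sep 27, 2029 gives Aug 28, 2029.

Aug 28, 2029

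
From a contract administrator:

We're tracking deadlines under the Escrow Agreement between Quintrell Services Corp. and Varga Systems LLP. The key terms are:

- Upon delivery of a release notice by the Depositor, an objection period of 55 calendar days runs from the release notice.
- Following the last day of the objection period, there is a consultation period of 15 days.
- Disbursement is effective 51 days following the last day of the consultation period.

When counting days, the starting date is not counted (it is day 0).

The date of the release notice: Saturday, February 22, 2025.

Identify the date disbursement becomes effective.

June 23, 2025

Adding 55 calendar days to February 22, 2025 gives April 18, 2025, which is the last day of the objection period.
The last day of the consultation period: April 18, 2025 + 15 days = May 3, 2025.
The date disbursement becomes effective: 51 calendar days after May 3, 2025 is June 23, 2025.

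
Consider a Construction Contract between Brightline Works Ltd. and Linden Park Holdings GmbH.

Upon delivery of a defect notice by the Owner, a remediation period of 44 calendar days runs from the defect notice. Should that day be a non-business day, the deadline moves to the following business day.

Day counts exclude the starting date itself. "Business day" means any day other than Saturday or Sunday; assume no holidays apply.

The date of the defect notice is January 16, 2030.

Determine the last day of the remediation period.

Adding 44 calendar days to January 16, 2030 gives March 1, 2030, which is the last day of the remediation period. March 1, 2030 is a Friday, so no roll-forward applies.

March 1, 2030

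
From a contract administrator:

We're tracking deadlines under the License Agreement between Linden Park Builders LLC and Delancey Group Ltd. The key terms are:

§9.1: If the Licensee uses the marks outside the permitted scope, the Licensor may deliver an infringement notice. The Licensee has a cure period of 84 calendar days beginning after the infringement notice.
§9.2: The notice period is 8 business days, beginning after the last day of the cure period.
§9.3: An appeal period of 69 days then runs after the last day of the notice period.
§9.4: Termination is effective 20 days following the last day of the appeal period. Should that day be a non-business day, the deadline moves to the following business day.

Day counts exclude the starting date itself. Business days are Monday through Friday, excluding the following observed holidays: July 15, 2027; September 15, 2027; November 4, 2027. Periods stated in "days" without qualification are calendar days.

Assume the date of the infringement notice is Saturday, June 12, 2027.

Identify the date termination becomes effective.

December 14, 2027

The last day of the cure period: June 12, 2027 + 84 days = September 4, 2027.
From Saturday, September 4, 2027, 8 business days (Sep 6, Sep 7, Sep 8, Sep 9, Sep 10, Sep 13, Sep 14, Sep 16, skipping weekends and the listed holiday on Sep 15) brings us to Thursday, September 16, 2027, which is the last day of the notice period.
The last day of the appeal period: September 16, 2027 + 69 days = November 24, 2027.
Adding 20 calendar days to November 24, 2027 gives December 14, 2027, which is the date termination becomes effective. December 14, 2027 is a Tuesday and is not a listed holiday, so no roll-forward applies.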